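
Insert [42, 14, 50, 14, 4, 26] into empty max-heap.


Insert 42: [42]
Insert 14: [42, 14]
Insert 50: [50, 14, 42]
Insert 14: [50, 14, 42, 14]
Insert 4: [50, 14, 42, 14, 4]
Insert 26: [50, 14, 42, 14, 4, 26]

Final heap: [50, 14, 42, 14, 4, 26]


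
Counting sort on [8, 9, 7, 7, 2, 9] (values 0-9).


Input: [8, 9, 7, 7, 2, 9]
Counts: [0, 0, 1, 0, 0, 0, 0, 2, 1, 2]

Sorted: [2, 7, 7, 8, 9, 9]


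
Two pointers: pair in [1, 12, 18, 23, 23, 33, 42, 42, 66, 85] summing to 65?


lo=0(1)+hi=9(85)=86
lo=0(1)+hi=8(66)=67
lo=0(1)+hi=7(42)=43
lo=1(12)+hi=7(42)=54
lo=2(18)+hi=7(42)=60
lo=3(23)+hi=7(42)=65

Yes: 23+42=65


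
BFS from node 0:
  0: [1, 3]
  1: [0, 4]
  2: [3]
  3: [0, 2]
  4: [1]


Visit 0, enqueue [1, 3]
Visit 1, enqueue [4]
Visit 3, enqueue [2]
Visit 4, enqueue []
Visit 2, enqueue []

BFS order: [0, 1, 3, 4, 2]


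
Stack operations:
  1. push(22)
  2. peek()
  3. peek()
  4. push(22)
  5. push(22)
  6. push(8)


push(22) -> [22]
peek()->22
peek()->22
push(22) -> [22, 22]
push(22) -> [22, 22, 22]
push(8) -> [22, 22, 22, 8]

Final stack: [22, 22, 22, 8]


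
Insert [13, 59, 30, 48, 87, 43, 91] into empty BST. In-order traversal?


Insert 13: root
Insert 59: R from 13
Insert 30: R from 13 -> L from 59
Insert 48: R from 13 -> L from 59 -> R from 30
Insert 87: R from 13 -> R from 59
Insert 43: R from 13 -> L from 59 -> R from 30 -> L from 48
Insert 91: R from 13 -> R from 59 -> R from 87

In-order: [13, 30, 43, 48, 59, 87, 91]


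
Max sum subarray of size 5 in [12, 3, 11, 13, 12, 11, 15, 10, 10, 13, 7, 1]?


[0:5]: 51
[1:6]: 50
[2:7]: 62
[3:8]: 61
[4:9]: 58
[5:10]: 59
[6:11]: 55
[7:12]: 41

Max: 62 at [2:7]


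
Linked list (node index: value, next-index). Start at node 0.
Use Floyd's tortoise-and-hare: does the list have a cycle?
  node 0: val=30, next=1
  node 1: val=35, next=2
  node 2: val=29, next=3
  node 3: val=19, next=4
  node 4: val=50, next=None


Floyd's tortoise (slow, +1) and hare (fast, +2):
  init: slow=0, fast=0
  step 1: slow=1, fast=2
  step 2: slow=2, fast=4
  step 3: fast -> None, no cycle

Cycle: no


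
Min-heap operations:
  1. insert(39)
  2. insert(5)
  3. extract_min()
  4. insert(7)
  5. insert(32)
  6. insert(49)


insert(39) -> [39]
insert(5) -> [5, 39]
extract_min()->5, [39]
insert(7) -> [7, 39]
insert(32) -> [7, 39, 32]
insert(49) -> [7, 39, 32, 49]

Final heap: [7, 39, 32, 49]


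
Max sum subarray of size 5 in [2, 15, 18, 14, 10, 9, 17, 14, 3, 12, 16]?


[0:5]: 59
[1:6]: 66
[2:7]: 68
[3:8]: 64
[4:9]: 53
[5:10]: 55
[6:11]: 62

Max: 68 at [2:7]


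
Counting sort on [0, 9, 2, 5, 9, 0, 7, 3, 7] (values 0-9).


Input: [0, 9, 2, 5, 9, 0, 7, 3, 7]
Counts: [2, 0, 1, 1, 0, 1, 0, 2, 0, 2]

Sorted: [0, 0, 2, 3, 5, 7, 7, 9, 9]


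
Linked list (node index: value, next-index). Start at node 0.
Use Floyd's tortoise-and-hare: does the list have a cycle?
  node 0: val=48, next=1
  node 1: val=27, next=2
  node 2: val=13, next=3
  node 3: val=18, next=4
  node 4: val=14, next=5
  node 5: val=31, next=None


Floyd's tortoise (slow, +1) and hare (fast, +2):
  init: slow=0, fast=0
  step 1: slow=1, fast=2
  step 2: slow=2, fast=4
  step 3: fast 4->5->None, no cycle

Cycle: no


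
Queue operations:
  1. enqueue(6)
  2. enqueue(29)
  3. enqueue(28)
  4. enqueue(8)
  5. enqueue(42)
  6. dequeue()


enqueue(6) -> [6]
enqueue(29) -> [6, 29]
enqueue(28) -> [6, 29, 28]
enqueue(8) -> [6, 29, 28, 8]
enqueue(42) -> [6, 29, 28, 8, 42]
dequeue()->6, [29, 28, 8, 42]

Final queue: [29, 28, 8, 42]


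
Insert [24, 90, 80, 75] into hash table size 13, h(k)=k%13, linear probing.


Insert 24: h=11 -> slot 11
Insert 90: h=12 -> slot 12
Insert 80: h=2 -> slot 2
Insert 75: h=10 -> slot 10

Table: [None, None, 80, None, None, None, None, None, None, None, 75, 24, 90]


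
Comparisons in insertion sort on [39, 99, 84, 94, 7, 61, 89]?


Algorithm: insertion sort
Input: [39, 99, 84, 94, 7, 61, 89]
Sorted: [7, 39, 61, 84, 89, 94, 99]

16


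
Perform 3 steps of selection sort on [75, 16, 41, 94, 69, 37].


Initial: [75, 16, 41, 94, 69, 37]
Step 1: min=16 at 1
  Swap: [16, 75, 41, 94, 69, 37]
Step 2: min=37 at 5
  Swap: [16, 37, 41, 94, 69, 75]
Step 3: min=41 at 2
  Swap: [16, 37, 41, 94, 69, 75]

After 3 steps: [16, 37, 41, 94, 69, 75]


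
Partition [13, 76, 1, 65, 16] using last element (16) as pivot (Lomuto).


Pivot: 16
  13 <= 16: advance i (no swap)
  1 <= 16: swap -> [13, 1, 76, 65, 16]
Place pivot at 2: [13, 1, 16, 65, 76]

Partitioned: [13, 1, 16, 65, 76]


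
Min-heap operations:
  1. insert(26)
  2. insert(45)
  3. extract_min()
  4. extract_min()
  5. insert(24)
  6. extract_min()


insert(26) -> [26]
insert(45) -> [26, 45]
extract_min()->26, [45]
extract_min()->45, []
insert(24) -> [24]
extract_min()->24, []

Final heap: []


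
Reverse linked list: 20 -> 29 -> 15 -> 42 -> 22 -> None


Step 1: curr=20, set curr.next=prev(None) | reversed so far: 20
Step 2: curr=29, set curr.next=prev(20) | reversed so far: 29 -> 20
Step 3: curr=15, set curr.next=prev(29) | reversed so far: 15 -> 29 -> 20
Step 4: curr=42, set curr.next=prev(15) | reversed so far: 42 -> 15 -> 29 -> 20
Step 5: curr=22, set curr.next=prev(42) | reversed so far: 22 -> 42 -> 15 -> 29 -> 20

22 -> 42 -> 15 -> 29 -> 20 -> None


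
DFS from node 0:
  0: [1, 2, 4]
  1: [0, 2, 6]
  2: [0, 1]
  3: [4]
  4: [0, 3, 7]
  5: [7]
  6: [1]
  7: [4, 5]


Visit 0, push [4, 2, 1]
Visit 1, push [6, 2]
Visit 2, push []
Visit 6, push []
Visit 4, push [7, 3]
Visit 3, push []
Visit 7, push [5]
Visit 5, push []

DFS order: [0, 1, 2, 6, 4, 3, 7, 5]


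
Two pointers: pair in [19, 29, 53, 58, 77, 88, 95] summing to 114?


lo=0(19)+hi=6(95)=114

Yes: 19+95=114


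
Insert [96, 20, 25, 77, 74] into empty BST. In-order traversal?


Insert 96: root
Insert 20: L from 96
Insert 25: L from 96 -> R from 20
Insert 77: L from 96 -> R from 20 -> R from 25
Insert 74: L from 96 -> R from 20 -> R from 25 -> L from 77

In-order: [20, 25, 74, 77, 96]


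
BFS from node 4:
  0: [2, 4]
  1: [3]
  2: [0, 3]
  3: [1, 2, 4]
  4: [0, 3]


Visit 4, enqueue [0, 3]
Visit 0, enqueue [2]
Visit 3, enqueue [1]
Visit 2, enqueue []
Visit 1, enqueue []

BFS order: [4, 0, 3, 2, 1]


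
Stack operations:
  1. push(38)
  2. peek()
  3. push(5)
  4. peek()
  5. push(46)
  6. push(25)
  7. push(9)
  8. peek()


push(38) -> [38]
peek()->38
push(5) -> [38, 5]
peek()->5
push(46) -> [38, 5, 46]
push(25) -> [38, 5, 46, 25]
push(9) -> [38, 5, 46, 25, 9]
peek()->9

Final stack: [38, 5, 46, 25, 9]


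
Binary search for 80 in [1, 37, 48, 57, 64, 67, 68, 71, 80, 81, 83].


Step 1: lo=0, hi=10, mid=5, val=67
Step 2: lo=6, hi=10, mid=8, val=80

Found at index 8


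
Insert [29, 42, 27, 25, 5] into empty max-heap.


Insert 29: [29]
Insert 42: [42, 29]
Insert 27: [42, 29, 27]
Insert 25: [42, 29, 27, 25]
Insert 5: [42, 29, 27, 25, 5]

Final heap: [42, 29, 27, 25, 5]


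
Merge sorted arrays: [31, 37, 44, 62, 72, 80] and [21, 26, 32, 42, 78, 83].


Take 21 from B
Take 26 from B
Take 31 from A
Take 32 from B
Take 37 from A
Take 42 from B
Take 44 from A
Take 62 from A
Take 72 from A
Take 78 from B
Take 80 from A

Merged: [21, 26, 31, 32, 37, 42, 44, 62, 72, 78, 80, 83]


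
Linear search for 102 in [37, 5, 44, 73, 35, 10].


i=0: 37!=102
i=1: 5!=102
i=2: 44!=102
i=3: 73!=102
i=4: 35!=102
i=5: 10!=102

Not found, 6 comps


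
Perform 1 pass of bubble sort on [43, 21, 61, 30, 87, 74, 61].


Initial: [43, 21, 61, 30, 87, 74, 61]
Pass 1: [21, 43, 30, 61, 74, 61, 87] (4 swaps)

After 1 pass: [21, 43, 30, 61, 74, 61, 87]


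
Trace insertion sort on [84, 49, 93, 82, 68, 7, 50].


Initial: [84, 49, 93, 82, 68, 7, 50]
Insert 49: [49, 84, 93, 82, 68, 7, 50]
Insert 93: [49, 84, 93, 82, 68, 7, 50]
Insert 82: [49, 82, 84, 93, 68, 7, 50]
Insert 68: [49, 68, 82, 84, 93, 7, 50]
Insert 7: [7, 49, 68, 82, 84, 93, 50]
Insert 50: [7, 49, 50, 68, 82, 84, 93]

Sorted: [7, 49, 50, 68, 82, 84, 93]


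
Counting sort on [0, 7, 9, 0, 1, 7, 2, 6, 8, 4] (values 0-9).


Input: [0, 7, 9, 0, 1, 7, 2, 6, 8, 4]
Counts: [2, 1, 1, 0, 1, 0, 1, 2, 1, 1]

Sorted: [0, 0, 1, 2, 4, 6, 7, 7, 8, 9]


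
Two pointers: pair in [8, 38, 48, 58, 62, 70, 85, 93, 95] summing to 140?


lo=0(8)+hi=8(95)=103
lo=1(38)+hi=8(95)=133
lo=2(48)+hi=8(95)=143
lo=2(48)+hi=7(93)=141
lo=2(48)+hi=6(85)=133
lo=3(58)+hi=6(85)=143
lo=3(58)+hi=5(70)=128
lo=4(62)+hi=5(70)=132

No pair found


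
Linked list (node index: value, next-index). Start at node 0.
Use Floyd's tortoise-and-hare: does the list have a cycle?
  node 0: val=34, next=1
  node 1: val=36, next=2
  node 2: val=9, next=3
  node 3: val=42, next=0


Floyd's tortoise (slow, +1) and hare (fast, +2):
  init: slow=0, fast=0
  step 1: slow=1, fast=2
  step 2: slow=2, fast=0
  step 3: slow=3, fast=2
  step 4: slow=0, fast=0
  slow == fast at node 0: cycle detected

Cycle: yes


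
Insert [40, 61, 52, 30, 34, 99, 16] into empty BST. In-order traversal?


Insert 40: root
Insert 61: R from 40
Insert 52: R from 40 -> L from 61
Insert 30: L from 40
Insert 34: L from 40 -> R from 30
Insert 99: R from 40 -> R from 61
Insert 16: L from 40 -> L from 30

In-order: [16, 30, 34, 40, 52, 61, 99]


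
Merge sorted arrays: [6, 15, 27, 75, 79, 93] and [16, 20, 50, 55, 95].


Take 6 from A
Take 15 from A
Take 16 from B
Take 20 from B
Take 27 from A
Take 50 from B
Take 55 from B
Take 75 from A
Take 79 from A
Take 93 from A

Merged: [6, 15, 16, 20, 27, 50, 55, 75, 79, 93, 95]


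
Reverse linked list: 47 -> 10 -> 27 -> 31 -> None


Step 1: curr=47, set curr.next=prev(None) | reversed so far: 47
Step 2: curr=10, set curr.next=prev(47) | reversed so far: 10 -> 47
Step 3: curr=27, set curr.next=prev(10) | reversed so far: 27 -> 10 -> 47
Step 4: curr=31, set curr.next=prev(27) | reversed so far: 31 -> 27 -> 10 -> 47

31 -> 27 -> 10 -> 47 -> None


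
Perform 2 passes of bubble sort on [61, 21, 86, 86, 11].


Initial: [61, 21, 86, 86, 11]
Pass 1: [21, 61, 86, 11, 86] (2 swaps)
Pass 2: [21, 61, 11, 86, 86] (1 swaps)

After 2 passes: [21, 61, 11, 86, 86]


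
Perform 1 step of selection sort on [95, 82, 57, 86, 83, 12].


Initial: [95, 82, 57, 86, 83, 12]
Step 1: min=12 at 5
  Swap: [12, 82, 57, 86, 83, 95]

After 1 step: [12, 82, 57, 86, 83, 95]


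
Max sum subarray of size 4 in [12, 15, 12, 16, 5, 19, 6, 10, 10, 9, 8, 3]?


[0:4]: 55
[1:5]: 48
[2:6]: 52
[3:7]: 46
[4:8]: 40
[5:9]: 45
[6:10]: 35
[7:11]: 37
[8:12]: 30

Max: 55 at [0:4]


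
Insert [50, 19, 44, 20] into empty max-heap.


Insert 50: [50]
Insert 19: [50, 19]
Insert 44: [50, 19, 44]
Insert 20: [50, 20, 44, 19]

Final heap: [50, 20, 44, 19]


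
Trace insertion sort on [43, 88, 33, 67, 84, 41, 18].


Initial: [43, 88, 33, 67, 84, 41, 18]
Insert 88: [43, 88, 33, 67, 84, 41, 18]
Insert 33: [33, 43, 88, 67, 84, 41, 18]
Insert 67: [33, 43, 67, 88, 84, 41, 18]
Insert 84: [33, 43, 67, 84, 88, 41, 18]
Insert 41: [33, 41, 43, 67, 84, 88, 18]
Insert 18: [18, 33, 41, 43, 67, 84, 88]

Sorted: [18, 33, 41, 43, 67, 84, 88]


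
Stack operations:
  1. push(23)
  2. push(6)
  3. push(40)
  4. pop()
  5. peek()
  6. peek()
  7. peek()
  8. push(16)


push(23) -> [23]
push(6) -> [23, 6]
push(40) -> [23, 6, 40]
pop()->40, [23, 6]
peek()->6
peek()->6
peek()->6
push(16) -> [23, 6, 16]

Final stack: [23, 6, 16]


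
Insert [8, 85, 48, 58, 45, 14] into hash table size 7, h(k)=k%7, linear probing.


Insert 8: h=1 -> slot 1
Insert 85: h=1, 1 probes -> slot 2
Insert 48: h=6 -> slot 6
Insert 58: h=2, 1 probes -> slot 3
Insert 45: h=3, 1 probes -> slot 4
Insert 14: h=0 -> slot 0

Table: [14, 8, 85, 58, 45, None, 48]


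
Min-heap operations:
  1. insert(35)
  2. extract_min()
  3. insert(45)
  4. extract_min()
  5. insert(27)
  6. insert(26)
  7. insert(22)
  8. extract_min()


insert(35) -> [35]
extract_min()->35, []
insert(45) -> [45]
extract_min()->45, []
insert(27) -> [27]
insert(26) -> [26, 27]
insert(22) -> [22, 27, 26]
extract_min()->22, [26, 27]

Final heap: [26, 27]


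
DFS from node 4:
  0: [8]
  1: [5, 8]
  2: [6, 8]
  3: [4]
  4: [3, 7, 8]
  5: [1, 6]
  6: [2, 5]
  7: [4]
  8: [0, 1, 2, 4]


Visit 4, push [8, 7, 3]
Visit 3, push []
Visit 7, push []
Visit 8, push [2, 1, 0]
Visit 0, push []
Visit 1, push [5]
Visit 5, push [6]
Visit 6, push [2]
Visit 2, push []

DFS order: [4, 3, 7, 8, 0, 1, 5, 6, 2]


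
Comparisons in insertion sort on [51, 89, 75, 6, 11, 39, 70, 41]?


Algorithm: insertion sort
Input: [51, 89, 75, 6, 11, 39, 70, 41]
Sorted: [6, 11, 39, 41, 51, 70, 75, 89]

22


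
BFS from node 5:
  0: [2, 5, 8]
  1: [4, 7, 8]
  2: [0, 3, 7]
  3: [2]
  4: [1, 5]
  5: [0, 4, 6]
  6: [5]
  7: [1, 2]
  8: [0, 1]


Visit 5, enqueue [0, 4, 6]
Visit 0, enqueue [2, 8]
Visit 4, enqueue [1]
Visit 6, enqueue []
Visit 2, enqueue [3, 7]
Visit 8, enqueue []
Visit 1, enqueue []
Visit 3, enqueue []
Visit 7, enqueue []

BFS order: [5, 0, 4, 6, 2, 8, 1, 3, 7]


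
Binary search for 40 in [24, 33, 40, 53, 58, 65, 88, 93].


Step 1: lo=0, hi=7, mid=3, val=53
Step 2: lo=0, hi=2, mid=1, val=33
Step 3: lo=2, hi=2, mid=2, val=40

Found at index 2


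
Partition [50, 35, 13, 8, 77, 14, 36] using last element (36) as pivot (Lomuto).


Pivot: 36
  35 <= 36: swap -> [35, 50, 13, 8, 77, 14, 36]
  13 <= 36: swap -> [35, 13, 50, 8, 77, 14, 36]
  8 <= 36: swap -> [35, 13, 8, 50, 77, 14, 36]
  14 <= 36: swap -> [35, 13, 8, 14, 77, 50, 36]
Place pivot at 4: [35, 13, 8, 14, 36, 50, 77]

Partitioned: [35, 13, 8, 14, 36, 50, 77]


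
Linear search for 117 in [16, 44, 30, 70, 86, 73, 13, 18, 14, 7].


i=0: 16!=117
i=1: 44!=117
i=2: 30!=117
i=3: 70!=117
i=4: 86!=117
i=5: 73!=117
i=6: 13!=117
i=7: 18!=117
i=8: 14!=117
i=9: 7!=117

Not found, 10 comps


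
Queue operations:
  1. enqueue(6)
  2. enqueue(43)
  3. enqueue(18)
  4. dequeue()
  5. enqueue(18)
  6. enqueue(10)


enqueue(6) -> [6]
enqueue(43) -> [6, 43]
enqueue(18) -> [6, 43, 18]
dequeue()->6, [43, 18]
enqueue(18) -> [43, 18, 18]
enqueue(10) -> [43, 18, 18, 10]

Final queue: [43, 18, 18, 10]


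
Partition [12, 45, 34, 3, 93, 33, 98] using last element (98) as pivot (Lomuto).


Pivot: 98
  12 <= 98: advance i (no swap)
  45 <= 98: advance i (no swap)
  34 <= 98: advance i (no swap)
  3 <= 98: advance i (no swap)
  93 <= 98: advance i (no swap)
  33 <= 98: advance i (no swap)
Place pivot at 6: [12, 45, 34, 3, 93, 33, 98]

Partitioned: [12, 45, 34, 3, 93, 33, 98]


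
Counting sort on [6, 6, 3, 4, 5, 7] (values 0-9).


Input: [6, 6, 3, 4, 5, 7]
Counts: [0, 0, 0, 1, 1, 1, 2, 1, 0, 0]

Sorted: [3, 4, 5, 6, 6, 7]


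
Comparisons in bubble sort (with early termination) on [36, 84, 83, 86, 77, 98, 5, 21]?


Algorithm: bubble sort (with early termination)
Input: [36, 84, 83, 86, 77, 98, 5, 21]
Sorted: [5, 21, 36, 77, 83, 84, 86, 98]

28


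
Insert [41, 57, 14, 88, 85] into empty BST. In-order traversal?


Insert 41: root
Insert 57: R from 41
Insert 14: L from 41
Insert 88: R from 41 -> R from 57
Insert 85: R from 41 -> R from 57 -> L from 88

In-order: [14, 41, 57, 85, 88]


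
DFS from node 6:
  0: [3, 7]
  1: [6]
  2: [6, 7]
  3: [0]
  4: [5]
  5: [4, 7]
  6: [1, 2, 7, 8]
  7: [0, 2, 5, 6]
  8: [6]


Visit 6, push [8, 7, 2, 1]
Visit 1, push []
Visit 2, push [7]
Visit 7, push [5, 0]
Visit 0, push [3]
Visit 3, push []
Visit 5, push [4]
Visit 4, push []
Visit 8, push []

DFS order: [6, 1, 2, 7, 0, 3, 5, 4, 8]


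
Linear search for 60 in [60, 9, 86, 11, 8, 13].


i=0: 60==60 found!

Found at 0, 1 comps


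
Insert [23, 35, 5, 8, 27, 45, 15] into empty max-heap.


Insert 23: [23]
Insert 35: [35, 23]
Insert 5: [35, 23, 5]
Insert 8: [35, 23, 5, 8]
Insert 27: [35, 27, 5, 8, 23]
Insert 45: [45, 27, 35, 8, 23, 5]
Insert 15: [45, 27, 35, 8, 23, 5, 15]

Final heap: [45, 27, 35, 8, 23, 5, 15]


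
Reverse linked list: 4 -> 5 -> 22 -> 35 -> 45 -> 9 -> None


Step 1: curr=4, set curr.next=prev(None) | reversed so far: 4
Step 2: curr=5, set curr.next=prev(4) | reversed so far: 5 -> 4
Step 3: curr=22, set curr.next=prev(5) | reversed so far: 22 -> 5 -> 4
Step 4: curr=35, set curr.next=prev(22) | reversed so far: 35 -> 22 -> 5 -> 4
Step 5: curr=45, set curr.next=prev(35) | reversed so far: 45 -> 35 -> 22 -> 5 -> 4
Step 6: curr=9, set curr.next=prev(45) | reversed so far: 9 -> 45 -> 35 -> 22 -> 5 -> 4

9 -> 45 -> 35 -> 22 -> 5 -> 4 -> None


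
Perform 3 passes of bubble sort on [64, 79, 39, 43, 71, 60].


Initial: [64, 79, 39, 43, 71, 60]
Pass 1: [64, 39, 43, 71, 60, 79] (4 swaps)
Pass 2: [39, 43, 64, 60, 71, 79] (3 swaps)
Pass 3: [39, 43, 60, 64, 71, 79] (1 swaps)

After 3 passes: [39, 43, 60, 64, 71, 79]


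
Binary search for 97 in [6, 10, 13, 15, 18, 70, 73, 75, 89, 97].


Step 1: lo=0, hi=9, mid=4, val=18
Step 2: lo=5, hi=9, mid=7, val=75
Step 3: lo=8, hi=9, mid=8, val=89
Step 4: lo=9, hi=9, mid=9, val=97

Found at index 9


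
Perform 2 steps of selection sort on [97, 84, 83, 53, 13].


Initial: [97, 84, 83, 53, 13]
Step 1: min=13 at 4
  Swap: [13, 84, 83, 53, 97]
Step 2: min=53 at 3
  Swap: [13, 53, 83, 84, 97]

After 2 steps: [13, 53, 83, 84, 97]


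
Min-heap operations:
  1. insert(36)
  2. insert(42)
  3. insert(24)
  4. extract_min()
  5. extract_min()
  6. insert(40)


insert(36) -> [36]
insert(42) -> [36, 42]
insert(24) -> [24, 42, 36]
extract_min()->24, [36, 42]
extract_min()->36, [42]
insert(40) -> [40, 42]

Final heap: [40, 42]


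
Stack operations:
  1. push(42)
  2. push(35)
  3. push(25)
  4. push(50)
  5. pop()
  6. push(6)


push(42) -> [42]
push(35) -> [42, 35]
push(25) -> [42, 35, 25]
push(50) -> [42, 35, 25, 50]
pop()->50, [42, 35, 25]
push(6) -> [42, 35, 25, 6]

Final stack: [42, 35, 25, 6]


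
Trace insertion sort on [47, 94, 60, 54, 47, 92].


Initial: [47, 94, 60, 54, 47, 92]
Insert 94: [47, 94, 60, 54, 47, 92]
Insert 60: [47, 60, 94, 54, 47, 92]
Insert 54: [47, 54, 60, 94, 47, 92]
Insert 47: [47, 47, 54, 60, 94, 92]
Insert 92: [47, 47, 54, 60, 92, 94]

Sorted: [47, 47, 54, 60, 92, 94]


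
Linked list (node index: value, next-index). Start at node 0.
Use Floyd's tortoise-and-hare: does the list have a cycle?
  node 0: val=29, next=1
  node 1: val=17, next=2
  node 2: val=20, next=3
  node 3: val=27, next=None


Floyd's tortoise (slow, +1) and hare (fast, +2):
  init: slow=0, fast=0
  step 1: slow=1, fast=2
  step 2: fast 2->3->None, no cycle

Cycle: no


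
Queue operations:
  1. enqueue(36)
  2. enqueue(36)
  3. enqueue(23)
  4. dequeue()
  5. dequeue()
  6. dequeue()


enqueue(36) -> [36]
enqueue(36) -> [36, 36]
enqueue(23) -> [36, 36, 23]
dequeue()->36, [36, 23]
dequeue()->36, [23]
dequeue()->23, []

Final queue: []


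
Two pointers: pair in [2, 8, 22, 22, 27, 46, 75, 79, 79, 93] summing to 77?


lo=0(2)+hi=9(93)=95
lo=0(2)+hi=8(79)=81
lo=0(2)+hi=7(79)=81
lo=0(2)+hi=6(75)=77

Yes: 2+75=77


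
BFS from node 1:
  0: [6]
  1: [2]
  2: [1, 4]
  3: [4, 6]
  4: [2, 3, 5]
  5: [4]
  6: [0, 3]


Visit 1, enqueue [2]
Visit 2, enqueue [4]
Visit 4, enqueue [3, 5]
Visit 3, enqueue [6]
Visit 5, enqueue []
Visit 6, enqueue [0]
Visit 0, enqueue []

BFS order: [1, 2, 4, 3, 5, 6, 0]


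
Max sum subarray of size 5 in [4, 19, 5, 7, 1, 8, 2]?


[0:5]: 36
[1:6]: 40
[2:7]: 23

Max: 40 at [1:6]


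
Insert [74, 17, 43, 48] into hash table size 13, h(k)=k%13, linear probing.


Insert 74: h=9 -> slot 9
Insert 17: h=4 -> slot 4
Insert 43: h=4, 1 probes -> slot 5
Insert 48: h=9, 1 probes -> slot 10

Table: [None, None, None, None, 17, 43, None, None, None, 74, 48, None, None]


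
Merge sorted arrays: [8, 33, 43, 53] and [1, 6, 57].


Take 1 from B
Take 6 from B
Take 8 from A
Take 33 from A
Take 43 from A
Take 53 from A

Merged: [1, 6, 8, 33, 43, 53, 57]


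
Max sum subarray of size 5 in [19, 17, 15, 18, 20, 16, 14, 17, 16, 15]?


[0:5]: 89
[1:6]: 86
[2:7]: 83
[3:8]: 85
[4:9]: 83
[5:10]: 78

Max: 89 at [0:5]


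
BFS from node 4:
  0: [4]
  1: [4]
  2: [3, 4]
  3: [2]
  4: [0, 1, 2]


Visit 4, enqueue [0, 1, 2]
Visit 0, enqueue []
Visit 1, enqueue []
Visit 2, enqueue [3]
Visit 3, enqueue []

BFS order: [4, 0, 1, 2, 3]


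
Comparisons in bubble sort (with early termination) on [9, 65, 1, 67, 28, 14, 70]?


Algorithm: bubble sort (with early termination)
Input: [9, 65, 1, 67, 28, 14, 70]
Sorted: [1, 9, 14, 28, 65, 67, 70]

18


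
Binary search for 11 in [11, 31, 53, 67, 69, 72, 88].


Step 1: lo=0, hi=6, mid=3, val=67
Step 2: lo=0, hi=2, mid=1, val=31
Step 3: lo=0, hi=0, mid=0, val=11

Found at index 0


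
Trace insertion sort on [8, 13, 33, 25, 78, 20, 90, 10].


Initial: [8, 13, 33, 25, 78, 20, 90, 10]
Insert 13: [8, 13, 33, 25, 78, 20, 90, 10]
Insert 33: [8, 13, 33, 25, 78, 20, 90, 10]
Insert 25: [8, 13, 25, 33, 78, 20, 90, 10]
Insert 78: [8, 13, 25, 33, 78, 20, 90, 10]
Insert 20: [8, 13, 20, 25, 33, 78, 90, 10]
Insert 90: [8, 13, 20, 25, 33, 78, 90, 10]
Insert 10: [8, 10, 13, 20, 25, 33, 78, 90]

Sorted: [8, 10, 13, 20, 25, 33, 78, 90]


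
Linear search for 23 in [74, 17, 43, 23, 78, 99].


i=0: 74!=23
i=1: 17!=23
i=2: 43!=23
i=3: 23==23 found!

Found at 3, 4 comps


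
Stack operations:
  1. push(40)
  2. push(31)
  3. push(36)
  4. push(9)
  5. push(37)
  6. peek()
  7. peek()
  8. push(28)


push(40) -> [40]
push(31) -> [40, 31]
push(36) -> [40, 31, 36]
push(9) -> [40, 31, 36, 9]
push(37) -> [40, 31, 36, 9, 37]
peek()->37
peek()->37
push(28) -> [40, 31, 36, 9, 37, 28]

Final stack: [40, 31, 36, 9, 37, 28]


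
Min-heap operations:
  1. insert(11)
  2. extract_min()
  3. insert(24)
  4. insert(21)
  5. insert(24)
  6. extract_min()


insert(11) -> [11]
extract_min()->11, []
insert(24) -> [24]
insert(21) -> [21, 24]
insert(24) -> [21, 24, 24]
extract_min()->21, [24, 24]

Final heap: [24, 24]


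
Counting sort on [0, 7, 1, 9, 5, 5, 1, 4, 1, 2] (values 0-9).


Input: [0, 7, 1, 9, 5, 5, 1, 4, 1, 2]
Counts: [1, 3, 1, 0, 1, 2, 0, 1, 0, 1]

Sorted: [0, 1, 1, 1, 2, 4, 5, 5, 7, 9]


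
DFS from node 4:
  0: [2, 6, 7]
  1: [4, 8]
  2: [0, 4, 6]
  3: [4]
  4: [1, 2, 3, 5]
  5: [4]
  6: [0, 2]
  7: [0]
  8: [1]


Visit 4, push [5, 3, 2, 1]
Visit 1, push [8]
Visit 8, push []
Visit 2, push [6, 0]
Visit 0, push [7, 6]
Visit 6, push []
Visit 7, push []
Visit 3, push []
Visit 5, push []

DFS order: [4, 1, 8, 2, 0, 6, 7, 3, 5]


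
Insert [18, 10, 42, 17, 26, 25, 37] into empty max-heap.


Insert 18: [18]
Insert 10: [18, 10]
Insert 42: [42, 10, 18]
Insert 17: [42, 17, 18, 10]
Insert 26: [42, 26, 18, 10, 17]
Insert 25: [42, 26, 25, 10, 17, 18]
Insert 37: [42, 26, 37, 10, 17, 18, 25]

Final heap: [42, 26, 37, 10, 17, 18, 25]


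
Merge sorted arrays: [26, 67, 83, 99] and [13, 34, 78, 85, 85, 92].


Take 13 from B
Take 26 from A
Take 34 from B
Take 67 from A
Take 78 from B
Take 83 from A
Take 85 from B
Take 85 from B
Take 92 from B

Merged: [13, 26, 34, 67, 78, 83, 85, 85, 92, 99]


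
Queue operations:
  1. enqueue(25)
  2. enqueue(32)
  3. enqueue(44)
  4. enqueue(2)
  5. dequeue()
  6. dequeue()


enqueue(25) -> [25]
enqueue(32) -> [25, 32]
enqueue(44) -> [25, 32, 44]
enqueue(2) -> [25, 32, 44, 2]
dequeue()->25, [32, 44, 2]
dequeue()->32, [44, 2]

Final queue: [44, 2]


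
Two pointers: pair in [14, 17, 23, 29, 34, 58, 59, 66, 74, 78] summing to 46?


lo=0(14)+hi=9(78)=92
lo=0(14)+hi=8(74)=88
lo=0(14)+hi=7(66)=80
lo=0(14)+hi=6(59)=73
lo=0(14)+hi=5(58)=72
lo=0(14)+hi=4(34)=48
lo=0(14)+hi=3(29)=43
lo=1(17)+hi=3(29)=46

Yes: 17+29=46


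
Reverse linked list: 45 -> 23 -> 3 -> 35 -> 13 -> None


Step 1: curr=45, set curr.next=prev(None) | reversed so far: 45
Step 2: curr=23, set curr.next=prev(45) | reversed so far: 23 -> 45
Step 3: curr=3, set curr.next=prev(23) | reversed so far: 3 -> 23 -> 45
Step 4: curr=35, set curr.next=prev(3) | reversed so far: 35 -> 3 -> 23 -> 45
Step 5: curr=13, set curr.next=prev(35) | reversed so far: 13 -> 35 -> 3 -> 23 -> 45

13 -> 35 -> 3 -> 23 -> 45 -> None


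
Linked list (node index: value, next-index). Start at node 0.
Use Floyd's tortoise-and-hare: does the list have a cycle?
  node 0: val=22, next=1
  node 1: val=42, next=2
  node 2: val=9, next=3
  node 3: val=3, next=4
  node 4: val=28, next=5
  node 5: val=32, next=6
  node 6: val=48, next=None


Floyd's tortoise (slow, +1) and hare (fast, +2):
  init: slow=0, fast=0
  step 1: slow=1, fast=2
  step 2: slow=2, fast=4
  step 3: slow=3, fast=6
  step 4: fast -> None, no cycle

Cycle: no


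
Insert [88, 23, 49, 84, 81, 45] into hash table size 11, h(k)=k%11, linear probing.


Insert 88: h=0 -> slot 0
Insert 23: h=1 -> slot 1
Insert 49: h=5 -> slot 5
Insert 84: h=7 -> slot 7
Insert 81: h=4 -> slot 4
Insert 45: h=1, 1 probes -> slot 2

Table: [88, 23, 45, None, 81, 49, None, 84, None, None, None]


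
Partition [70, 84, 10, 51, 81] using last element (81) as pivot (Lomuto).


Pivot: 81
  70 <= 81: advance i (no swap)
  10 <= 81: swap -> [70, 10, 84, 51, 81]
  51 <= 81: swap -> [70, 10, 51, 84, 81]
Place pivot at 3: [70, 10, 51, 81, 84]

Partitioned: [70, 10, 51, 81, 84]


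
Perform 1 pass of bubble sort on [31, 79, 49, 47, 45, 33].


Initial: [31, 79, 49, 47, 45, 33]
Pass 1: [31, 49, 47, 45, 33, 79] (4 swaps)

After 1 pass: [31, 49, 47, 45, 33, 79]


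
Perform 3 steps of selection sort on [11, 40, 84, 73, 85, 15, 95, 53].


Initial: [11, 40, 84, 73, 85, 15, 95, 53]
Step 1: min=11 at 0
  Swap: [11, 40, 84, 73, 85, 15, 95, 53]
Step 2: min=15 at 5
  Swap: [11, 15, 84, 73, 85, 40, 95, 53]
Step 3: min=40 at 5
  Swap: [11, 15, 40, 73, 85, 84, 95, 53]

After 3 steps: [11, 15, 40, 73, 85, 84, 95, 53]


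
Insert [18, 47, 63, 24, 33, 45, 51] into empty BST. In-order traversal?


Insert 18: root
Insert 47: R from 18
Insert 63: R from 18 -> R from 47
Insert 24: R from 18 -> L from 47
Insert 33: R from 18 -> L from 47 -> R from 24
Insert 45: R from 18 -> L from 47 -> R from 24 -> R from 33
Insert 51: R from 18 -> R from 47 -> L from 63

In-order: [18, 24, 33, 45, 47, 51, 63]


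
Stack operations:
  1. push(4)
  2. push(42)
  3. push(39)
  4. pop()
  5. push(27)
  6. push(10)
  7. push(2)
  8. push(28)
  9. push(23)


push(4) -> [4]
push(42) -> [4, 42]
push(39) -> [4, 42, 39]
pop()->39, [4, 42]
push(27) -> [4, 42, 27]
push(10) -> [4, 42, 27, 10]
push(2) -> [4, 42, 27, 10, 2]
push(28) -> [4, 42, 27, 10, 2, 28]
push(23) -> [4, 42, 27, 10, 2, 28, 23]

Final stack: [4, 42, 27, 10, 2, 28, 23]


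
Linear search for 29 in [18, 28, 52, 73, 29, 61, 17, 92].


i=0: 18!=29
i=1: 28!=29
i=2: 52!=29
i=3: 73!=29
i=4: 29==29 found!

Found at 4, 5 comps


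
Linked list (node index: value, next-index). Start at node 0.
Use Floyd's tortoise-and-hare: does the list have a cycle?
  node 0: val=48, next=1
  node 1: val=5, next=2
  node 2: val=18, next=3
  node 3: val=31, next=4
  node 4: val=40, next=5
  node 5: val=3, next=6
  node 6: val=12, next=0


Floyd's tortoise (slow, +1) and hare (fast, +2):
  init: slow=0, fast=0
  step 1: slow=1, fast=2
  step 2: slow=2, fast=4
  step 3: slow=3, fast=6
  step 4: slow=4, fast=1
  step 5: slow=5, fast=3
  step 6: slow=6, fast=5
  step 7: slow=0, fast=0
  slow == fast at node 0: cycle detected

Cycle: yes


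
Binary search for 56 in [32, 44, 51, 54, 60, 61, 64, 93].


Step 1: lo=0, hi=7, mid=3, val=54
Step 2: lo=4, hi=7, mid=5, val=61
Step 3: lo=4, hi=4, mid=4, val=60

Not found


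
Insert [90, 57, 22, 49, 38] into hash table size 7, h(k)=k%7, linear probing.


Insert 90: h=6 -> slot 6
Insert 57: h=1 -> slot 1
Insert 22: h=1, 1 probes -> slot 2
Insert 49: h=0 -> slot 0
Insert 38: h=3 -> slot 3

Table: [49, 57, 22, 38, None, None, 90]


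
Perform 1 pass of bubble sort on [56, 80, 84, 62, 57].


Initial: [56, 80, 84, 62, 57]
Pass 1: [56, 80, 62, 57, 84] (2 swaps)

After 1 pass: [56, 80, 62, 57, 84]


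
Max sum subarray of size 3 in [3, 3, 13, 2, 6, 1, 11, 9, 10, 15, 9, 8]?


[0:3]: 19
[1:4]: 18
[2:5]: 21
[3:6]: 9
[4:7]: 18
[5:8]: 21
[6:9]: 30
[7:10]: 34
[8:11]: 34
[9:12]: 32

Max: 34 at [7:10]


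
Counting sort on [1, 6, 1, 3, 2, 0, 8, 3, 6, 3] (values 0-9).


Input: [1, 6, 1, 3, 2, 0, 8, 3, 6, 3]
Counts: [1, 2, 1, 3, 0, 0, 2, 0, 1, 0]

Sorted: [0, 1, 1, 2, 3, 3, 3, 6, 6, 8]


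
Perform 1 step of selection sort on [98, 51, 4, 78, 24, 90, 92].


Initial: [98, 51, 4, 78, 24, 90, 92]
Step 1: min=4 at 2
  Swap: [4, 51, 98, 78, 24, 90, 92]

After 1 step: [4, 51, 98, 78, 24, 90, 92]


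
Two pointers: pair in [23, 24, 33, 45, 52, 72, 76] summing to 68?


lo=0(23)+hi=6(76)=99
lo=0(23)+hi=5(72)=95
lo=0(23)+hi=4(52)=75
lo=0(23)+hi=3(45)=68

Yes: 23+45=68


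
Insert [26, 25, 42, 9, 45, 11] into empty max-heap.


Insert 26: [26]
Insert 25: [26, 25]
Insert 42: [42, 25, 26]
Insert 9: [42, 25, 26, 9]
Insert 45: [45, 42, 26, 9, 25]
Insert 11: [45, 42, 26, 9, 25, 11]

Final heap: [45, 42, 26, 9, 25, 11]


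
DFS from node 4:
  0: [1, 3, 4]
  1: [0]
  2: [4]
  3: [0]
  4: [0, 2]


Visit 4, push [2, 0]
Visit 0, push [3, 1]
Visit 1, push []
Visit 3, push []
Visit 2, push []

DFS order: [4, 0, 1, 3, 2]


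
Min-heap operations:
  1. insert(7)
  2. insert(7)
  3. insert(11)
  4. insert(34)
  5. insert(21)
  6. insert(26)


insert(7) -> [7]
insert(7) -> [7, 7]
insert(11) -> [7, 7, 11]
insert(34) -> [7, 7, 11, 34]
insert(21) -> [7, 7, 11, 34, 21]
insert(26) -> [7, 7, 11, 34, 21, 26]

Final heap: [7, 7, 11, 34, 21, 26]


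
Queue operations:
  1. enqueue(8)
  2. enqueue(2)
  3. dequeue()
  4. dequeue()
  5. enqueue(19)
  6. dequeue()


enqueue(8) -> [8]
enqueue(2) -> [8, 2]
dequeue()->8, [2]
dequeue()->2, []
enqueue(19) -> [19]
dequeue()->19, []

Final queue: []


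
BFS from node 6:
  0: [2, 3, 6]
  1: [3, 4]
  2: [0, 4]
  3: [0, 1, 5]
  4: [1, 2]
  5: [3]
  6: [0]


Visit 6, enqueue [0]
Visit 0, enqueue [2, 3]
Visit 2, enqueue [4]
Visit 3, enqueue [1, 5]
Visit 4, enqueue []
Visit 1, enqueue []
Visit 5, enqueue []

BFS order: [6, 0, 2, 3, 4, 1, 5]


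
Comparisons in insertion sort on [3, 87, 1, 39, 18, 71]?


Algorithm: insertion sort
Input: [3, 87, 1, 39, 18, 71]
Sorted: [1, 3, 18, 39, 71, 87]

10


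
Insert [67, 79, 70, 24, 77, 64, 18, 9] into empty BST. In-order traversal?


Insert 67: root
Insert 79: R from 67
Insert 70: R from 67 -> L from 79
Insert 24: L from 67
Insert 77: R from 67 -> L from 79 -> R from 70
Insert 64: L from 67 -> R from 24
Insert 18: L from 67 -> L from 24
Insert 9: L from 67 -> L from 24 -> L from 18

In-order: [9, 18, 24, 64, 67, 70, 77, 79]


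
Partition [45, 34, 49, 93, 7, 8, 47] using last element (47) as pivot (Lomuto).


Pivot: 47
  45 <= 47: advance i (no swap)
  34 <= 47: advance i (no swap)
  7 <= 47: swap -> [45, 34, 7, 93, 49, 8, 47]
  8 <= 47: swap -> [45, 34, 7, 8, 49, 93, 47]
Place pivot at 4: [45, 34, 7, 8, 47, 93, 49]

Partitioned: [45, 34, 7, 8, 47, 93, 49]


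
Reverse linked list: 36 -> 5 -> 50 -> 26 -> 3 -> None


Step 1: curr=36, set curr.next=prev(None) | reversed so far: 36
Step 2: curr=5, set curr.next=prev(36) | reversed so far: 5 -> 36
Step 3: curr=50, set curr.next=prev(5) | reversed so far: 50 -> 5 -> 36
Step 4: curr=26, set curr.next=prev(50) | reversed so far: 26 -> 50 -> 5 -> 36
Step 5: curr=3, set curr.next=prev(26) | reversed so far: 3 -> 26 -> 50 -> 5 -> 36

3 -> 26 -> 50 -> 5 -> 36 -> None


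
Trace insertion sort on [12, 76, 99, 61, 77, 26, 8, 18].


Initial: [12, 76, 99, 61, 77, 26, 8, 18]
Insert 76: [12, 76, 99, 61, 77, 26, 8, 18]
Insert 99: [12, 76, 99, 61, 77, 26, 8, 18]
Insert 61: [12, 61, 76, 99, 77, 26, 8, 18]
Insert 77: [12, 61, 76, 77, 99, 26, 8, 18]
Insert 26: [12, 26, 61, 76, 77, 99, 8, 18]
Insert 8: [8, 12, 26, 61, 76, 77, 99, 18]
Insert 18: [8, 12, 18, 26, 61, 76, 77, 99]

Sorted: [8, 12, 18, 26, 61, 76, 77, 99]


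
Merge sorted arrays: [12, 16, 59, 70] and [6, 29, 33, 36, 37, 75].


Take 6 from B
Take 12 from A
Take 16 from A
Take 29 from B
Take 33 from B
Take 36 from B
Take 37 from B
Take 59 from A
Take 70 from A

Merged: [6, 12, 16, 29, 33, 36, 37, 59, 70, 75]


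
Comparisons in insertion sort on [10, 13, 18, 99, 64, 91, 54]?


Algorithm: insertion sort
Input: [10, 13, 18, 99, 64, 91, 54]
Sorted: [10, 13, 18, 54, 64, 91, 99]

11


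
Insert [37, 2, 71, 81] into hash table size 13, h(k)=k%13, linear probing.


Insert 37: h=11 -> slot 11
Insert 2: h=2 -> slot 2
Insert 71: h=6 -> slot 6
Insert 81: h=3 -> slot 3

Table: [None, None, 2, 81, None, None, 71, None, None, None, None, 37, None]


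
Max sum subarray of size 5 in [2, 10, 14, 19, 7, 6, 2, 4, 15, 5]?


[0:5]: 52
[1:6]: 56
[2:7]: 48
[3:8]: 38
[4:9]: 34
[5:10]: 32

Max: 56 at [1:6]


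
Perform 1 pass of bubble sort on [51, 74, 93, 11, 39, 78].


Initial: [51, 74, 93, 11, 39, 78]
Pass 1: [51, 74, 11, 39, 78, 93] (3 swaps)

After 1 pass: [51, 74, 11, 39, 78, 93]


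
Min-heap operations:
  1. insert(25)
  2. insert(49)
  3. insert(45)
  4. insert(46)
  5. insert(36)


insert(25) -> [25]
insert(49) -> [25, 49]
insert(45) -> [25, 49, 45]
insert(46) -> [25, 46, 45, 49]
insert(36) -> [25, 36, 45, 49, 46]

Final heap: [25, 36, 45, 49, 46]


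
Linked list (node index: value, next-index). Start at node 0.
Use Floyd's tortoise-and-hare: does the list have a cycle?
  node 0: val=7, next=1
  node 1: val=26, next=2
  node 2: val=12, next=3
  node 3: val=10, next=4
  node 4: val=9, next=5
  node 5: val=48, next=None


Floyd's tortoise (slow, +1) and hare (fast, +2):
  init: slow=0, fast=0
  step 1: slow=1, fast=2
  step 2: slow=2, fast=4
  step 3: fast 4->5->None, no cycle

Cycle: no


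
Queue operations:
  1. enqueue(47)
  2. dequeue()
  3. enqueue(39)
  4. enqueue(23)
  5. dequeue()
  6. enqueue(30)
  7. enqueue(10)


enqueue(47) -> [47]
dequeue()->47, []
enqueue(39) -> [39]
enqueue(23) -> [39, 23]
dequeue()->39, [23]
enqueue(30) -> [23, 30]
enqueue(10) -> [23, 30, 10]

Final queue: [23, 30, 10]


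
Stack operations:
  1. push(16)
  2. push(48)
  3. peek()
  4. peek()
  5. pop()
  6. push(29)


push(16) -> [16]
push(48) -> [16, 48]
peek()->48
peek()->48
pop()->48, [16]
push(29) -> [16, 29]

Final stack: [16, 29]


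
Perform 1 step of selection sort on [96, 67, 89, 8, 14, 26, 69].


Initial: [96, 67, 89, 8, 14, 26, 69]
Step 1: min=8 at 3
  Swap: [8, 67, 89, 96, 14, 26, 69]

After 1 step: [8, 67, 89, 96, 14, 26, 69]


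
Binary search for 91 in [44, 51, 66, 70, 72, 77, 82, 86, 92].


Step 1: lo=0, hi=8, mid=4, val=72
Step 2: lo=5, hi=8, mid=6, val=82
Step 3: lo=7, hi=8, mid=7, val=86
Step 4: lo=8, hi=8, mid=8, val=92

Not found


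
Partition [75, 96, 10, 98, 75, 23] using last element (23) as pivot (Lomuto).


Pivot: 23
  10 <= 23: swap -> [10, 96, 75, 98, 75, 23]
Place pivot at 1: [10, 23, 75, 98, 75, 96]

Partitioned: [10, 23, 75, 98, 75, 96]


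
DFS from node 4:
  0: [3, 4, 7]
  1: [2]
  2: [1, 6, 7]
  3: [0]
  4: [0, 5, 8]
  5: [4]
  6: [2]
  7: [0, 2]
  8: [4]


Visit 4, push [8, 5, 0]
Visit 0, push [7, 3]
Visit 3, push []
Visit 7, push [2]
Visit 2, push [6, 1]
Visit 1, push []
Visit 6, push []
Visit 5, push []
Visit 8, push []

DFS order: [4, 0, 3, 7, 2, 1, 6, 5, 8]


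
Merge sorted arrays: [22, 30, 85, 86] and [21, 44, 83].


Take 21 from B
Take 22 from A
Take 30 from A
Take 44 from B
Take 83 from B

Merged: [21, 22, 30, 44, 83, 85, 86]


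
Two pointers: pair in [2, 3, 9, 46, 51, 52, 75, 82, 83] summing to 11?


lo=0(2)+hi=8(83)=85
lo=0(2)+hi=7(82)=84
lo=0(2)+hi=6(75)=77
lo=0(2)+hi=5(52)=54
lo=0(2)+hi=4(51)=53
lo=0(2)+hi=3(46)=48
lo=0(2)+hi=2(9)=11

Yes: 2+9=11


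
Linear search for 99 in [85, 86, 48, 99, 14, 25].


i=0: 85!=99
i=1: 86!=99
i=2: 48!=99
i=3: 99==99 found!

Found at 3, 4 comps


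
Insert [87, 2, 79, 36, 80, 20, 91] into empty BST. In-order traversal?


Insert 87: root
Insert 2: L from 87
Insert 79: L from 87 -> R from 2
Insert 36: L from 87 -> R from 2 -> L from 79
Insert 80: L from 87 -> R from 2 -> R from 79
Insert 20: L from 87 -> R from 2 -> L from 79 -> L from 36
Insert 91: R from 87

In-order: [2, 20, 36, 79, 80, 87, 91]


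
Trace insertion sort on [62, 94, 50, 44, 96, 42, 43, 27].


Initial: [62, 94, 50, 44, 96, 42, 43, 27]
Insert 94: [62, 94, 50, 44, 96, 42, 43, 27]
Insert 50: [50, 62, 94, 44, 96, 42, 43, 27]
Insert 44: [44, 50, 62, 94, 96, 42, 43, 27]
Insert 96: [44, 50, 62, 94, 96, 42, 43, 27]
Insert 42: [42, 44, 50, 62, 94, 96, 43, 27]
Insert 43: [42, 43, 44, 50, 62, 94, 96, 27]
Insert 27: [27, 42, 43, 44, 50, 62, 94, 96]

Sorted: [27, 42, 43, 44, 50, 62, 94, 96]


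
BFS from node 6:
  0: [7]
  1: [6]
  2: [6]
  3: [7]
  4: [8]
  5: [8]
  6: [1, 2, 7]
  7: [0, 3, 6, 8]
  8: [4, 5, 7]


Visit 6, enqueue [1, 2, 7]
Visit 1, enqueue []
Visit 2, enqueue []
Visit 7, enqueue [0, 3, 8]
Visit 0, enqueue []
Visit 3, enqueue []
Visit 8, enqueue [4, 5]
Visit 4, enqueue []
Visit 5, enqueue []

BFS order: [6, 1, 2, 7, 0, 3, 8, 4, 5]


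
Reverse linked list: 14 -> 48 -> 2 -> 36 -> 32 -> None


Step 1: curr=14, set curr.next=prev(None) | reversed so far: 14
Step 2: curr=48, set curr.next=prev(14) | reversed so far: 48 -> 14
Step 3: curr=2, set curr.next=prev(48) | reversed so far: 2 -> 48 -> 14
Step 4: curr=36, set curr.next=prev(2) | reversed so far: 36 -> 2 -> 48 -> 14
Step 5: curr=32, set curr.next=prev(36) | reversed so far: 32 -> 36 -> 2 -> 48 -> 14

32 -> 36 -> 2 -> 48 -> 14 -> None


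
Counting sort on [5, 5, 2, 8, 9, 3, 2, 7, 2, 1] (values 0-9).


Input: [5, 5, 2, 8, 9, 3, 2, 7, 2, 1]
Counts: [0, 1, 3, 1, 0, 2, 0, 1, 1, 1]

Sorted: [1, 2, 2, 2, 3, 5, 5, 7, 8, 9]


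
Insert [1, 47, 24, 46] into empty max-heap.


Insert 1: [1]
Insert 47: [47, 1]
Insert 24: [47, 1, 24]
Insert 46: [47, 46, 24, 1]

Final heap: [47, 46, 24, 1]


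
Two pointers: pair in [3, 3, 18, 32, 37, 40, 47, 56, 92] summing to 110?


lo=0(3)+hi=8(92)=95
lo=1(3)+hi=8(92)=95
lo=2(18)+hi=8(92)=110

Yes: 18+92=110


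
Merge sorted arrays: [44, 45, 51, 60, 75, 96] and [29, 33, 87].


Take 29 from B
Take 33 from B
Take 44 from A
Take 45 from A
Take 51 from A
Take 60 from A
Take 75 from A
Take 87 from B

Merged: [29, 33, 44, 45, 51, 60, 75, 87, 96]


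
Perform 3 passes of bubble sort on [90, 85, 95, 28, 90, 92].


Initial: [90, 85, 95, 28, 90, 92]
Pass 1: [85, 90, 28, 90, 92, 95] (4 swaps)
Pass 2: [85, 28, 90, 90, 92, 95] (1 swaps)
Pass 3: [28, 85, 90, 90, 92, 95] (1 swaps)

After 3 passes: [28, 85, 90, 90, 92, 95]


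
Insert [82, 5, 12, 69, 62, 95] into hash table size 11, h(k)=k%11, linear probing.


Insert 82: h=5 -> slot 5
Insert 5: h=5, 1 probes -> slot 6
Insert 12: h=1 -> slot 1
Insert 69: h=3 -> slot 3
Insert 62: h=7 -> slot 7
Insert 95: h=7, 1 probes -> slot 8

Table: [None, 12, None, 69, None, 82, 5, 62, 95, None, None]


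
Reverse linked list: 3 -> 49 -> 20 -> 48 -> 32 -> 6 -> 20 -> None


Step 1: curr=3, set curr.next=prev(None) | reversed so far: 3
Step 2: curr=49, set curr.next=prev(3) | reversed so far: 49 -> 3
Step 3: curr=20, set curr.next=prev(49) | reversed so far: 20 -> 49 -> 3
Step 4: curr=48, set curr.next=prev(20) | reversed so far: 48 -> 20 -> 49 -> 3
Step 5: curr=32, set curr.next=prev(48) | reversed so far: 32 -> 48 -> 20 -> 49 -> 3
Step 6: curr=6, set curr.next=prev(32) | reversed so far: 6 -> 32 -> 48 -> 20 -> 49 -> 3
Step 7: curr=20, set curr.next=prev(6) | reversed so far: 20 -> 6 -> 32 -> 48 -> 20 -> 49 -> 3

20 -> 6 -> 32 -> 48 -> 20 -> 49 -> 3 -> None


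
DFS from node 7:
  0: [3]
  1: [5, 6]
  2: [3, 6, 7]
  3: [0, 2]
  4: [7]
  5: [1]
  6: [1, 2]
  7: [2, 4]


Visit 7, push [4, 2]
Visit 2, push [6, 3]
Visit 3, push [0]
Visit 0, push []
Visit 6, push [1]
Visit 1, push [5]
Visit 5, push []
Visit 4, push []

DFS order: [7, 2, 3, 0, 6, 1, 5, 4]


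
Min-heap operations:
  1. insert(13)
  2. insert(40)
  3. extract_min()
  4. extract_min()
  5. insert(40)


insert(13) -> [13]
insert(40) -> [13, 40]
extract_min()->13, [40]
extract_min()->40, []
insert(40) -> [40]

Final heap: [40]


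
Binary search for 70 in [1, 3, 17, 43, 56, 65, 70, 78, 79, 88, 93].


Step 1: lo=0, hi=10, mid=5, val=65
Step 2: lo=6, hi=10, mid=8, val=79
Step 3: lo=6, hi=7, mid=6, val=70

Found at index 6
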